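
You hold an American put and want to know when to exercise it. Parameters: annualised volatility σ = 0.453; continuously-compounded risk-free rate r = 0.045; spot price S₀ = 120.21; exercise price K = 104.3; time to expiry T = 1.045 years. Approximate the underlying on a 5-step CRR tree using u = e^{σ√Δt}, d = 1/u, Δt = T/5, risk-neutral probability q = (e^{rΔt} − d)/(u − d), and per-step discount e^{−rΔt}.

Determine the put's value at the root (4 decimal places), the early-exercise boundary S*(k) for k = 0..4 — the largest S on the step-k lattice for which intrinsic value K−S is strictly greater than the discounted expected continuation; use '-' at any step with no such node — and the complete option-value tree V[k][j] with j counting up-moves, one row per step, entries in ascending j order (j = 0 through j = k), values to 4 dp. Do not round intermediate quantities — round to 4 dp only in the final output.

price = 11.9564
boundary = - - - 64.5831 79.4437
tree:
11.9564
18.4538 4.9005
27.6394 8.5098 0.9461
39.7169 14.6324 1.8056 0.0000
51.7977 24.8563 3.4459 0.0000 0.0000
61.6187 39.7169 6.5763 0.0000 0.0000 0.0000

params: Δt=0.20900 u=1.23010 d=0.81294 q=0.47106 e^(-rΔt)=0.99064
t_5 payoffs: 61.6187 39.7169 6.5763 0.0000 0.0000 0.0000
t_4: node(4,0) S=52.5023 payoff=51.7977 vs cont=50.8214 → 51.7977 [stop]  node(4,1) S=79.4437 payoff=24.8563 vs cont=23.8800 → 24.8563 [stop]  node(4,2) S=120.2100 payoff=0.0000 vs cont=3.4459 → 3.4459 [wait]  node(4,3) S=181.8954 payoff=0.0000 vs cont=0.0000 → 0.0000 [wait]  node(4,4) S=275.2345 payoff=0.0000 vs cont=0.0000 → 0.0000 [wait]  ⇒ S*(4)=79.4437
t_3: node(3,0) S=64.5831 payoff=39.7169 vs cont=38.7406 → 39.7169 [stop]  node(3,1) S=97.7237 payoff=6.5763 vs cont=14.6324 → 14.6324 [wait]  node(3,2) S=147.8704 payoff=0.0000 vs cont=1.8056 → 1.8056 [wait]  node(3,3) S=223.7496 payoff=0.0000 vs cont=0.0000 → 0.0000 [wait]  ⇒ S*(3)=64.5831
t_2: node(2,0) S=79.4437 payoff=24.8563 vs cont=27.6394 → 27.6394 [wait]  node(2,1) S=120.2100 payoff=0.0000 vs cont=8.5098 → 8.5098 [wait]  node(2,2) S=181.8954 payoff=0.0000 vs cont=0.9461 → 0.9461 [wait]  ⇒ S*(2)=-
t_1: node(1,0) S=97.7237 payoff=6.5763 vs cont=18.4538 → 18.4538 [wait]  node(1,1) S=147.8704 payoff=0.0000 vs cont=4.9005 → 4.9005 [wait]  ⇒ S*(1)=-
t_0: node(0,0) S=120.2100 payoff=0.0000 vs cont=11.9564 → 11.9564 [wait]  ⇒ S*(0)=-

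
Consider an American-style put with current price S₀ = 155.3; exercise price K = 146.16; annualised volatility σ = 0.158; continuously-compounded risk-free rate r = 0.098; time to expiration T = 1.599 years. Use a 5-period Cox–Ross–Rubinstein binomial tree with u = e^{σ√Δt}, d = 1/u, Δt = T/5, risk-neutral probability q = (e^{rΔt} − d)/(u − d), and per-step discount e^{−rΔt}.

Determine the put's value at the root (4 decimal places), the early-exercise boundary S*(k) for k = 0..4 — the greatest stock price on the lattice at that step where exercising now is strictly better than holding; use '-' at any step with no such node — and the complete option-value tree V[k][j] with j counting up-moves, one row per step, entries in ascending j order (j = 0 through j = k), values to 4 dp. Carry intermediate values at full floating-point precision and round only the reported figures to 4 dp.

Δt=0.31980  u=1.09346  d=0.91453  q=0.65560  discount=0.96915
step 5 (expiry): payoffs max(K−S,0) = 46.8142 27.3759 4.1343 0.0000 0.0000 0.0000
step 4: (k=4,j=0): S=108.6311, (K−S)⁺=37.5289, hold=33.0193 ⇒ V=37.5289 exercise | (k=4,j=1): S=129.8861, (K−S)⁺=16.2739, hold=11.7642 ⇒ V=16.2739 exercise | (k=4,j=2): S=155.3000, (K−S)⁺=0.0000, hold=1.3799 ⇒ V=1.3799 continue | (k=4,j=3): S=185.6864, (K−S)⁺=0.0000, hold=0.0000 ⇒ V=0.0000 continue | (k=4,j=4): S=222.0184, (K−S)⁺=0.0000, hold=0.0000 ⇒ V=0.0000 continue  boundary S*=129.8861
step 3: (k=3,j=0): S=118.7841, (K−S)⁺=27.3759, hold=22.8662 ⇒ V=27.3759 exercise | (k=3,j=1): S=142.0257, (K−S)⁺=4.1343, hold=6.3086 ⇒ V=6.3086 continue | (k=3,j=2): S=169.8149, (K−S)⁺=0.0000, hold=0.4606 ⇒ V=0.4606 continue | (k=3,j=3): S=203.0414, (K−S)⁺=0.0000, hold=0.0000 ⇒ V=0.0000 continue  boundary S*=118.7841
step 2: (k=2,j=0): S=129.8861, (K−S)⁺=16.2739, hold=13.1457 ⇒ V=16.2739 exercise | (k=2,j=1): S=155.3000, (K−S)⁺=0.0000, hold=2.3983 ⇒ V=2.3983 continue | (k=2,j=2): S=185.6864, (K−S)⁺=0.0000, hold=0.1537 ⇒ V=0.1537 continue  boundary S*=129.8861
step 1: (k=1,j=0): S=142.0257, (K−S)⁺=4.1343, hold=6.9557 ⇒ V=6.9557 continue | (k=1,j=1): S=169.8149, (K−S)⁺=0.0000, hold=0.8982 ⇒ V=0.8982 continue  boundary S*=-
step 0: (k=0,j=0): S=155.3000, (K−S)⁺=0.0000, hold=2.8923 ⇒ V=2.8923 continue  boundary S*=-

price = 2.8923
boundary = - - 129.8861 118.7841 129.8861
tree:
2.8923
6.9557 0.8982
16.2739 2.3983 0.1537
27.3759 6.3086 0.4606 0.0000
37.5289 16.2739 1.3799 0.0000 0.0000
46.8142 27.3759 4.1343 0.0000 0.0000 0.0000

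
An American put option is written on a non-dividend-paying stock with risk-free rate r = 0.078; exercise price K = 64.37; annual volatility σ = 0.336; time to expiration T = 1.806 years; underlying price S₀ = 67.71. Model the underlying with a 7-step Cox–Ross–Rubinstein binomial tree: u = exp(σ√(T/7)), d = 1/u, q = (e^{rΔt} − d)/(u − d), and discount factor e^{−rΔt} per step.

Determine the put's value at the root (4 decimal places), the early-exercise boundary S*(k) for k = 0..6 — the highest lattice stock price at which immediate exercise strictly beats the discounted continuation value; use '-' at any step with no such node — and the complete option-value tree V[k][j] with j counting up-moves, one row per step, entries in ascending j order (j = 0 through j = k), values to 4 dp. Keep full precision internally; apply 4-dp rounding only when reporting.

Δt=0.25800, u=1.18610, d=0.84310, q=0.51670, disc=e^(-rΔt)=0.98008
k=7 terminal: V=max(K-S,0) → 43.8671 35.5261 23.7917 7.2835 0.0000 0.0000 0.0000 0.0000
k=6: j=0 S=24.3184 intr=40.0516 cont=38.7692 V=40.0516[EX]; j=1 S=34.2117 intr=30.1583 cont=28.8759 V=30.1583[EX]; j=2 S=48.1297 intr=16.2403 cont=14.9578 V=16.2403[EX]; j=3 S=67.7100 intr=0.0000 cont=3.4500 V=3.4500[hold]; j=4 S=95.2560 intr=0.0000 cont=0.0000 V=0.0000[hold]; j=5 S=134.0082 intr=0.0000 cont=0.0000 V=0.0000[hold]; j=6 S=188.5258 intr=0.0000 cont=0.0000 V=0.0000[hold]  S*(6)=48.1297
k=5: j=0 S=28.8439 intr=35.5261 cont=34.2436 V=35.5261[EX]; j=1 S=40.5783 intr=23.7917 cont=22.5093 V=23.7917[EX]; j=2 S=57.0865 intr=7.2835 cont=9.4396 V=9.4396[hold]; j=3 S=80.3105 intr=0.0000 cont=1.6341 V=1.6341[hold]; j=4 S=112.9827 intr=0.0000 cont=0.0000 V=0.0000[hold]; j=5 S=158.9466 intr=0.0000 cont=0.0000 V=0.0000[hold]  S*(5)=40.5783
k=4: j=0 S=34.2117 intr=30.1583 cont=28.8759 V=30.1583[EX]; j=1 S=48.1297 intr=16.2403 cont=16.0497 V=16.2403[EX]; j=2 S=67.7100 intr=0.0000 cont=5.2988 V=5.2988[hold]; j=3 S=95.2560 intr=0.0000 cont=0.7740 V=0.7740[hold]; j=4 S=134.0082 intr=0.0000 cont=0.0000 V=0.0000[hold]  S*(4)=48.1297
k=3: j=0 S=40.5783 intr=23.7917 cont=22.5093 V=23.7917[EX]; j=1 S=57.0865 intr=7.2835 cont=10.3759 V=10.3759[hold]; j=2 S=80.3105 intr=0.0000 cont=2.9019 V=2.9019[hold]; j=3 S=112.9827 intr=0.0000 cont=0.3666 V=0.3666[hold]  S*(3)=40.5783
k=2: j=0 S=48.1297 intr=16.2403 cont=16.5238 V=16.5238[hold]; j=1 S=67.7100 intr=0.0000 cont=6.3842 V=6.3842[hold]; j=2 S=95.2560 intr=0.0000 cont=1.5602 V=1.5602[hold]  S*(2)=-
k=1: j=0 S=57.0865 intr=7.2835 cont=11.0598 V=11.0598[hold]; j=1 S=80.3105 intr=0.0000 cont=3.8141 V=3.8141[hold]  S*(1)=-
k=0: j=0 S=67.7100 intr=0.0000 cont=7.1702 V=7.1702[hold]  S*(0)=-

price = 7.1702
boundary = - - - 40.5783 48.1297 40.5783 48.1297
tree:
7.1702
11.0598 3.8141
16.5238 6.3842 1.5602
23.7917 10.3759 2.9019 0.3666
30.1583 16.2403 5.2988 0.7740 0.0000
35.5261 23.7917 9.4396 1.6341 0.0000 0.0000
40.0516 30.1583 16.2403 3.4500 0.0000 0.0000 0.0000
43.8671 35.5261 23.7917 7.2835 0.0000 0.0000 0.0000 0.0000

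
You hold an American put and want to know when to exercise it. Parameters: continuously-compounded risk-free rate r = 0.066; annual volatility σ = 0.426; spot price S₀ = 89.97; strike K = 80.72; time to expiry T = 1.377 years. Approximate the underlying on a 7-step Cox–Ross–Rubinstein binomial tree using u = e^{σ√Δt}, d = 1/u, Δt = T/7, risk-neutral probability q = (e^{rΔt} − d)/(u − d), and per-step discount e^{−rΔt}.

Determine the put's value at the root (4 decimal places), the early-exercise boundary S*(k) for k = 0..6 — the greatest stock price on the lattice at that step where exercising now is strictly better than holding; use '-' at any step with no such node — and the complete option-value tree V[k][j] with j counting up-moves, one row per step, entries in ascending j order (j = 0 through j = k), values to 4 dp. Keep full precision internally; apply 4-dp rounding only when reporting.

Δt=0.19671, u=1.20797, d=0.82783, q=0.48728, disc=e^(-rΔt)=0.98710
k=7 terminal: V=max(K-S,0) → 56.7480 45.7403 29.6779 6.2397 0.0000 0.0000 0.0000 0.0000
k=6: j=0 S=28.9574 intr=51.7626 cont=50.7213 V=51.7626[EX]; j=1 S=42.2545 intr=38.4655 cont=37.4243 V=38.4655[EX]; j=2 S=61.6574 intr=19.0626 cont=18.0214 V=19.0626[EX]; j=3 S=89.9700 intr=0.0000 cont=3.1579 V=3.1579[hold]; j=4 S=131.2835 intr=0.0000 cont=0.0000 V=0.0000[hold]; j=5 S=191.5680 intr=0.0000 cont=0.0000 V=0.0000[hold]; j=6 S=279.5345 intr=0.0000 cont=0.0000 V=0.0000[hold]  S*(6)=61.6574
k=5: j=0 S=34.9797 intr=45.7403 cont=44.6991 V=45.7403[EX]; j=1 S=51.0421 intr=29.6779 cont=28.6366 V=29.6779[EX]; j=2 S=74.4803 intr=6.2397 cont=11.1666 V=11.1666[hold]; j=3 S=108.6811 intr=0.0000 cont=1.5983 V=1.5983[hold]; j=4 S=158.5866 intr=0.0000 cont=0.0000 V=0.0000[hold]; j=5 S=231.4084 intr=0.0000 cont=0.0000 V=0.0000[hold]  S*(5)=51.0421
k=4: j=0 S=42.2545 intr=38.4655 cont=37.4243 V=38.4655[EX]; j=1 S=61.6574 intr=19.0626 cont=20.3912 V=20.3912[hold]; j=2 S=89.9700 intr=0.0000 cont=6.4202 V=6.4202[hold]; j=3 S=131.2835 intr=0.0000 cont=0.8089 V=0.8089[hold]; j=4 S=191.5680 intr=0.0000 cont=0.0000 V=0.0000[hold]  S*(4)=42.2545
k=3: j=0 S=51.0421 intr=29.6779 cont=29.2757 V=29.6779[EX]; j=1 S=74.4803 intr=6.2397 cont=13.4082 V=13.4082[hold]; j=2 S=108.6811 intr=0.0000 cont=3.6384 V=3.6384[hold]; j=3 S=158.5866 intr=0.0000 cont=0.4094 V=0.4094[hold]  S*(3)=51.0421
k=2: j=0 S=61.6574 intr=19.0626 cont=21.4694 V=21.4694[hold]; j=1 S=89.9700 intr=0.0000 cont=8.5360 V=8.5360[hold]; j=2 S=131.2835 intr=0.0000 cont=2.0383 V=2.0383[hold]  S*(2)=-
k=1: j=0 S=74.4803 intr=6.2397 cont=14.9716 V=14.9716[hold]; j=1 S=108.6811 intr=0.0000 cont=5.3005 V=5.3005[hold]  S*(1)=-
k=0: j=0 S=89.9700 intr=0.0000 cont=10.1267 V=10.1267[hold]  S*(0)=-

price = 10.1267
boundary = - - - 51.0421 42.2545 51.0421 61.6574
tree:
10.1267
14.9716 5.3005
21.4694 8.5360 2.0383
29.6779 13.4082 3.6384 0.4094
38.4655 20.3912 6.4202 0.8089 0.0000
45.7403 29.6779 11.1666 1.5983 0.0000 0.0000
51.7626 38.4655 19.0626 3.1579 0.0000 0.0000 0.0000
56.7480 45.7403 29.6779 6.2397 0.0000 0.0000 0.0000 0.0000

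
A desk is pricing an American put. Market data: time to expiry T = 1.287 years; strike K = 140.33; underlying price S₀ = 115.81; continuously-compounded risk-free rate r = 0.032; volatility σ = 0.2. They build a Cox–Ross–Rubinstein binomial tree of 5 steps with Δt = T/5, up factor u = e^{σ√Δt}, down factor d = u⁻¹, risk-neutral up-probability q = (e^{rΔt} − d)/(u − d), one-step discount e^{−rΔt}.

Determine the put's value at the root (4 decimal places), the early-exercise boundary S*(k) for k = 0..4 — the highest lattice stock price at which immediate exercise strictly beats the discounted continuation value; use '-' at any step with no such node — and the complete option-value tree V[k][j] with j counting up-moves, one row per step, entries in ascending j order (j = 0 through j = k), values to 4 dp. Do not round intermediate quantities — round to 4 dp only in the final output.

price = 25.4580
boundary = - 104.6354 94.5390 104.6354 115.8100
tree:
25.4580
35.6946 16.2395
45.7910 24.7080 8.5357
54.9132 35.6946 14.7719 2.8078
63.1551 45.7910 24.5200 5.8413 0.0000
70.6018 54.9132 35.6946 12.1520 0.0000 0.0000

params: Δt=0.25740 u=1.10680 d=0.90351 q=0.51534 e^(-rΔt)=0.99180
t_5 payoffs: 70.6018 54.9132 35.6946 12.1520 0.0000 0.0000
t_4: node(4,0) S=77.1749 payoff=63.1551 vs cont=62.0040 → 63.1551 [stop]  node(4,1) S=94.5390 payoff=45.7910 vs cont=44.6399 → 45.7910 [stop]  node(4,2) S=115.8100 payoff=24.5200 vs cont=23.3689 → 24.5200 [stop]  node(4,3) S=141.8669 payoff=0.0000 vs cont=5.8413 → 5.8413 [wait]  node(4,4) S=173.7865 payoff=0.0000 vs cont=0.0000 → 0.0000 [wait]  ⇒ S*(4)=115.8100
t_3: node(3,0) S=85.4168 payoff=54.9132 vs cont=53.7620 → 54.9132 [stop]  node(3,1) S=104.6354 payoff=35.6946 vs cont=34.5435 → 35.6946 [stop]  node(3,2) S=128.1780 payoff=12.1520 vs cont=14.7719 → 14.7719 [wait]  node(3,3) S=157.0177 payoff=0.0000 vs cont=2.8078 → 2.8078 [wait]  ⇒ S*(3)=104.6354
t_2: node(2,0) S=94.5390 payoff=45.7910 vs cont=44.6399 → 45.7910 [stop]  node(2,1) S=115.8100 payoff=24.5200 vs cont=24.7080 → 24.7080 [wait]  node(2,2) S=141.8669 payoff=0.0000 vs cont=8.5357 → 8.5357 [wait]  ⇒ S*(2)=94.5390
t_1: node(1,0) S=104.6354 payoff=35.6946 vs cont=34.6396 → 35.6946 [stop]  node(1,1) S=128.1780 payoff=12.1520 vs cont=16.2395 → 16.2395 [wait]  ⇒ S*(1)=104.6354
t_0: node(0,0) S=115.8100 payoff=24.5200 vs cont=25.4580 → 25.4580 [wait]  ⇒ S*(0)=-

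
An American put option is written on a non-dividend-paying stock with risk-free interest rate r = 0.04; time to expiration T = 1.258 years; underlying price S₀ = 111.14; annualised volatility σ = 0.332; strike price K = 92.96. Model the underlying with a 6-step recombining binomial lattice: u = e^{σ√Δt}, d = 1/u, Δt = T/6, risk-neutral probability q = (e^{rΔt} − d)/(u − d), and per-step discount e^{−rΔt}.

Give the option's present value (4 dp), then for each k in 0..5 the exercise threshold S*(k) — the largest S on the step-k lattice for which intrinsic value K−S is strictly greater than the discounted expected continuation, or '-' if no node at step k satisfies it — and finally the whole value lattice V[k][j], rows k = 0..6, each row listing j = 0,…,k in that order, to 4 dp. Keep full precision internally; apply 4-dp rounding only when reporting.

price = 6.6930
boundary = - - - - 60.5039 70.4377
tree:
6.6930
10.4683 2.8733
15.8993 4.9881 0.7187
23.2673 8.4937 1.4202 0.0000
32.4561 14.0907 2.8064 0.0000 0.0000
40.9889 22.5223 5.5454 0.0000 0.0000 0.0000
48.3184 32.4561 10.9575 0.0000 0.0000 0.0000 0.0000

Δt=0.20967, u=1.16418, d=0.85897, q=0.48966, disc=e^(-rΔt)=0.99165
k=6 terminal: V=max(K-S,0) → 48.3184 32.4561 10.9575 0.0000 0.0000 0.0000 0.0000
k=5: j=0 S=51.9711 intr=40.9889 cont=40.2126 V=40.9889[EX]; j=1 S=70.4377 intr=22.5223 cont=21.7459 V=22.5223[EX]; j=2 S=95.4660 intr=0.0000 cont=5.5454 V=5.5454[hold]; j=3 S=129.3874 intr=0.0000 cont=0.0000 V=0.0000[hold]; j=4 S=175.3621 intr=0.0000 cont=0.0000 V=0.0000[hold]; j=5 S=237.6726 intr=0.0000 cont=0.0000 V=0.0000[hold]  S*(5)=70.4377
k=4: j=0 S=60.5039 intr=32.4561 cont=31.6797 V=32.4561[EX]; j=1 S=82.0025 intr=10.9575 cont=14.0907 V=14.0907[hold]; j=2 S=111.1400 intr=0.0000 cont=2.8064 V=2.8064[hold]; j=3 S=150.6308 intr=0.0000 cont=0.0000 V=0.0000[hold]; j=4 S=204.1538 intr=0.0000 cont=0.0000 V=0.0000[hold]  S*(4)=60.5039
k=3: j=0 S=70.4377 intr=22.5223 cont=23.2673 V=23.2673[hold]; j=1 S=95.4660 intr=0.0000 cont=8.4937 V=8.4937[hold]; j=2 S=129.3874 intr=0.0000 cont=1.4202 V=1.4202[hold]; j=3 S=175.3621 intr=0.0000 cont=0.0000 V=0.0000[hold]  S*(3)=-
k=2: j=0 S=82.0025 intr=10.9575 cont=15.8993 V=15.8993[hold]; j=1 S=111.1400 intr=0.0000 cont=4.9881 V=4.9881[hold]; j=2 S=150.6308 intr=0.0000 cont=0.7187 V=0.7187[hold]  S*(2)=-
k=1: j=0 S=95.4660 intr=0.0000 cont=10.4683 V=10.4683[hold]; j=1 S=129.3874 intr=0.0000 cont=2.8733 V=2.8733[hold]  S*(1)=-
k=0: j=0 S=111.1400 intr=0.0000 cont=6.6930 V=6.6930[hold]  S*(0)=-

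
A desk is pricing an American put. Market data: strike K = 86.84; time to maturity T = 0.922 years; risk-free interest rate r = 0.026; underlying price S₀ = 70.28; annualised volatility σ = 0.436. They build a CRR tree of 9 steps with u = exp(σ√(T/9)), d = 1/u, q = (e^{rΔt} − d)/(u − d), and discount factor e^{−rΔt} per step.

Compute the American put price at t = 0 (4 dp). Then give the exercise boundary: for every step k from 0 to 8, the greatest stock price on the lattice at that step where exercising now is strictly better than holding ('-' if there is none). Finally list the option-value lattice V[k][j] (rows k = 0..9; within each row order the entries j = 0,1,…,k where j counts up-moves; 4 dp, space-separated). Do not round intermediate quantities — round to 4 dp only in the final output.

price = 21.9325
boundary = - - - 46.2396 40.2169 46.2396 53.1643 61.1260 70.2800
tree:
21.9325
27.7184 15.6528
34.0476 20.8702 9.9671
40.6004 26.9874 14.2180 5.3190
46.6231 33.7227 19.6858 8.2471 2.1087
51.8614 40.6004 26.3011 12.4757 3.6140 0.4547
56.4174 46.6231 33.6757 18.2879 6.1139 0.8679 0.0000
60.3800 51.8614 40.6004 25.7140 10.1728 1.6565 0.0000 0.0000
63.8264 56.4174 46.6231 33.6757 16.5600 3.1618 0.0000 0.0000 0.0000
66.8239 60.3800 51.8614 40.6004 25.7140 6.0351 0.0000 0.0000 0.0000 0.0000

Δt=0.10244  u=1.14976  d=0.86975  q=0.47469  discount=0.99734
step 9 (expiry): payoffs max(K−S,0) = 66.8239 60.3800 51.8614 40.6004 25.7140 6.0351 0.0000 0.0000 0.0000 0.0000
step 8: (k=8,j=0): S=23.0136, (K−S)⁺=63.8264, hold=63.5954 ⇒ V=63.8264 exercise | (k=8,j=1): S=30.4226, (K−S)⁺=56.4174, hold=56.1864 ⇒ V=56.4174 exercise | (k=8,j=2): S=40.2169, (K−S)⁺=46.6231, hold=46.3922 ⇒ V=46.6231 exercise | (k=8,j=3): S=53.1643, (K−S)⁺=33.6757, hold=33.4447 ⇒ V=33.6757 exercise | (k=8,j=4): S=70.2800, (K−S)⁺=16.5600, hold=16.3290 ⇒ V=16.5600 exercise | (k=8,j=5): S=92.9060, (K−S)⁺=0.0000, hold=3.1618 ⇒ V=3.1618 continue | (k=8,j=6): S=122.8161, (K−S)⁺=0.0000, hold=0.0000 ⇒ V=0.0000 continue | (k=8,j=7): S=162.3556, (K−S)⁺=0.0000, hold=0.0000 ⇒ V=0.0000 continue | (k=8,j=8): S=214.6244, (K−S)⁺=0.0000, hold=0.0000 ⇒ V=0.0000 continue  boundary S*=70.2800
step 7: (k=7,j=0): S=26.4600, (K−S)⁺=60.3800, hold=60.1490 ⇒ V=60.3800 exercise | (k=7,j=1): S=34.9786, (K−S)⁺=51.8614, hold=51.6304 ⇒ V=51.8614 exercise | (k=7,j=2): S=46.2396, (K−S)⁺=40.6004, hold=40.3694 ⇒ V=40.6004 exercise | (k=7,j=3): S=61.1260, (K−S)⁺=25.7140, hold=25.4830 ⇒ V=25.7140 exercise | (k=7,j=4): S=80.8049, (K−S)⁺=6.0351, hold=10.1728 ⇒ V=10.1728 continue | (k=7,j=5): S=106.8192, (K−S)⁺=0.0000, hold=1.6565 ⇒ V=1.6565 continue | (k=7,j=6): S=141.2087, (K−S)⁺=0.0000, hold=0.0000 ⇒ V=0.0000 continue | (k=7,j=7): S=186.6694, (K−S)⁺=0.0000, hold=0.0000 ⇒ V=0.0000 continue  boundary S*=61.1260
step 6: (k=6,j=0): S=30.4226, (K−S)⁺=56.4174, hold=56.1864 ⇒ V=56.4174 exercise | (k=6,j=1): S=40.2169, (K−S)⁺=46.6231, hold=46.3922 ⇒ V=46.6231 exercise | (k=6,j=2): S=53.1643, (K−S)⁺=33.6757, hold=33.4447 ⇒ V=33.6757 exercise | (k=6,j=3): S=70.2800, (K−S)⁺=16.5600, hold=18.2879 ⇒ V=18.2879 continue | (k=6,j=4): S=92.9060, (K−S)⁺=0.0000, hold=6.1139 ⇒ V=6.1139 continue | (k=6,j=5): S=122.8161, (K−S)⁺=0.0000, hold=0.8679 ⇒ V=0.8679 continue | (k=6,j=6): S=162.3556, (K−S)⁺=0.0000, hold=0.0000 ⇒ V=0.0000 continue  boundary S*=53.1643
step 5: (k=5,j=0): S=34.9786, (K−S)⁺=51.8614, hold=51.6304 ⇒ V=51.8614 exercise | (k=5,j=1): S=46.2396, (K−S)⁺=40.6004, hold=40.3694 ⇒ V=40.6004 exercise | (k=5,j=2): S=61.1260, (K−S)⁺=25.7140, hold=26.3011 ⇒ V=26.3011 continue | (k=5,j=3): S=80.8049, (K−S)⁺=6.0351, hold=12.4757 ⇒ V=12.4757 continue | (k=5,j=4): S=106.8192, (K−S)⁺=0.0000, hold=3.6140 ⇒ V=3.6140 continue | (k=5,j=5): S=141.2087, (K−S)⁺=0.0000, hold=0.4547 ⇒ V=0.4547 continue  boundary S*=46.2396
step 4: (k=4,j=0): S=40.2169, (K−S)⁺=46.6231, hold=46.3922 ⇒ V=46.6231 exercise | (k=4,j=1): S=53.1643, (K−S)⁺=33.6757, hold=33.7227 ⇒ V=33.7227 continue | (k=4,j=2): S=70.2800, (K−S)⁺=16.5600, hold=19.6858 ⇒ V=19.6858 continue | (k=4,j=3): S=92.9060, (K−S)⁺=0.0000, hold=8.2471 ⇒ V=8.2471 continue | (k=4,j=4): S=122.8161, (K−S)⁺=0.0000, hold=2.1087 ⇒ V=2.1087 continue  boundary S*=40.2169
step 3: (k=3,j=0): S=46.2396, (K−S)⁺=40.6004, hold=40.3916 ⇒ V=40.6004 exercise | (k=3,j=1): S=61.1260, (K−S)⁺=25.7140, hold=26.9874 ⇒ V=26.9874 continue | (k=3,j=2): S=80.8049, (K−S)⁺=6.0351, hold=14.2180 ⇒ V=14.2180 continue | (k=3,j=3): S=106.8192, (K−S)⁺=0.0000, hold=5.3190 ⇒ V=5.3190 continue  boundary S*=46.2396
step 2: (k=2,j=0): S=53.1643, (K−S)⁺=33.6757, hold=34.0476 ⇒ V=34.0476 continue | (k=2,j=1): S=70.2800, (K−S)⁺=16.5600, hold=20.8702 ⇒ V=20.8702 continue | (k=2,j=2): S=92.9060, (K−S)⁺=0.0000, hold=9.9671 ⇒ V=9.9671 continue  boundary S*=-
step 1: (k=1,j=0): S=61.1260, (K−S)⁺=25.7140, hold=27.7184 ⇒ V=27.7184 continue | (k=1,j=1): S=80.8049, (K−S)⁺=6.0351, hold=15.6528 ⇒ V=15.6528 continue  boundary S*=-
step 0: (k=0,j=0): S=70.2800, (K−S)⁺=16.5600, hold=21.9325 ⇒ V=21.9325 continue  boundary S*=-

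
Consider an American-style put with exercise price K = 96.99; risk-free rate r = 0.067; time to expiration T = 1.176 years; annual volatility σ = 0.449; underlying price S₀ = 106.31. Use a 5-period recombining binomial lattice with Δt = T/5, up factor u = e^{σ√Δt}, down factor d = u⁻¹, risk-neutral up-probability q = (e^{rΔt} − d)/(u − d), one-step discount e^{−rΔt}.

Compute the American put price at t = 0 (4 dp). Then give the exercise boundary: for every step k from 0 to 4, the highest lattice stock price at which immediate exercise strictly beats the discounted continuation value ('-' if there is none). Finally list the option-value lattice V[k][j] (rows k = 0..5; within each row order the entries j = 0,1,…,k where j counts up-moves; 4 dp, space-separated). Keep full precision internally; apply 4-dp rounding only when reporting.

price = 12.9071
boundary = - - - 55.3180 68.7758
tree:
12.9071
19.8140 5.9084
29.3939 10.1699 1.5226
41.6720 17.1655 2.9859 0.0000
52.4964 28.2142 5.8553 0.0000 0.0000
61.2027 41.6720 11.4823 0.0000 0.0000 0.0000

params: Δt=0.23520 u=1.24328 d=0.80432 q=0.48196 e^(-rΔt)=0.98437
t_5 payoffs: 61.2027 41.6720 11.4823 0.0000 0.0000 0.0000
t_4: node(4,0) S=44.4936 payoff=52.4964 vs cont=50.9800 → 52.4964 [stop]  node(4,1) S=68.7758 payoff=28.2142 vs cont=26.6977 → 28.2142 [stop]  node(4,2) S=106.3100 payoff=0.0000 vs cont=5.8553 → 5.8553 [wait]  node(4,3) S=164.3283 payoff=0.0000 vs cont=0.0000 → 0.0000 [wait]  node(4,4) S=254.0099 payoff=0.0000 vs cont=0.0000 → 0.0000 [wait]  ⇒ S*(4)=68.7758
t_3: node(3,0) S=55.3180 payoff=41.6720 vs cont=40.1555 → 41.6720 [stop]  node(3,1) S=85.5077 payoff=11.4823 vs cont=17.1655 → 17.1655 [wait]  node(3,2) S=132.1731 payoff=0.0000 vs cont=2.9859 → 2.9859 [wait]  node(3,3) S=204.3062 payoff=0.0000 vs cont=0.0000 → 0.0000 [wait]  ⇒ S*(3)=55.3180
t_2: node(2,0) S=68.7758 payoff=28.2142 vs cont=29.3939 → 29.3939 [wait]  node(2,1) S=106.3100 payoff=0.0000 vs cont=10.1699 → 10.1699 [wait]  node(2,2) S=164.3283 payoff=0.0000 vs cont=1.5226 → 1.5226 [wait]  ⇒ S*(2)=-
t_1: node(1,0) S=85.5077 payoff=11.4823 vs cont=19.8140 → 19.8140 [wait]  node(1,1) S=132.1731 payoff=0.0000 vs cont=5.9084 → 5.9084 [wait]  ⇒ S*(1)=-
t_0: node(0,0) S=106.3100 payoff=0.0000 vs cont=12.9071 → 12.9071 [wait]  ⇒ S*(0)=-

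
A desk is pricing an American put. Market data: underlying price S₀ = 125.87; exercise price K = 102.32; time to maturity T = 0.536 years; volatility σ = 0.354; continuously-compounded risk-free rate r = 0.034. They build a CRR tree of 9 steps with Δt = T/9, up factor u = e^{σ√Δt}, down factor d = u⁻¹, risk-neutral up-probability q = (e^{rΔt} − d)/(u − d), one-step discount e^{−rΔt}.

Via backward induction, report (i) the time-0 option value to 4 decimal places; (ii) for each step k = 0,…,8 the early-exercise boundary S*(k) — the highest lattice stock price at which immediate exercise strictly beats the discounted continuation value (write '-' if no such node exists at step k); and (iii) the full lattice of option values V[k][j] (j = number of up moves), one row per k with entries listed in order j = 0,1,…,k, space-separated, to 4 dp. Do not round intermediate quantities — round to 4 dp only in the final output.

params: Δt=0.05956 u=1.09023 d=0.91724 q=0.49013 e^(-rΔt)=0.99798
t_9 payoffs: 44.4767 33.5671 20.6000 5.1872 0.0000 0.0000 0.0000 0.0000 0.0000 0.0000
t_8: node(8,0) S=63.0626 payoff=39.2574 vs cont=39.0504 → 39.2574 [stop]  node(8,1) S=74.9565 payoff=27.3635 vs cont=27.1565 → 27.3635 [stop]  node(8,2) S=89.0937 payoff=13.2263 vs cont=13.0193 → 13.2263 [stop]  node(8,3) S=105.8972 payoff=0.0000 vs cont=2.6394 → 2.6394 [wait]  node(8,4) S=125.8700 payoff=0.0000 vs cont=0.0000 → 0.0000 [wait]  node(8,5) S=149.6097 payoff=0.0000 vs cont=0.0000 → 0.0000 [wait]  node(8,6) S=177.8269 payoff=0.0000 vs cont=0.0000 → 0.0000 [wait]  node(8,7) S=211.3659 payoff=0.0000 vs cont=0.0000 → 0.0000 [wait]  node(8,8) S=251.2306 payoff=0.0000 vs cont=0.0000 → 0.0000 [wait]  ⇒ S*(8)=89.0937
t_7: node(7,0) S=68.7529 payoff=33.5671 vs cont=33.3602 → 33.5671 [stop]  node(7,1) S=81.7200 payoff=20.6000 vs cont=20.3930 → 20.6000 [stop]  node(7,2) S=97.1328 payoff=5.1872 vs cont=8.0211 → 8.0211 [wait]  node(7,3) S=115.4525 payoff=0.0000 vs cont=1.3430 → 1.3430 [wait]  node(7,4) S=137.2275 payoff=0.0000 vs cont=0.0000 → 0.0000 [wait]  node(7,5) S=163.1092 payoff=0.0000 vs cont=0.0000 → 0.0000 [wait]  node(7,6) S=193.8725 payoff=0.0000 vs cont=0.0000 → 0.0000 [wait]  node(7,7) S=230.4378 payoff=0.0000 vs cont=0.0000 → 0.0000 [wait]  ⇒ S*(7)=81.7200
t_6: node(6,0) S=74.9565 payoff=27.3635 vs cont=27.1565 → 27.3635 [stop]  node(6,1) S=89.0937 payoff=13.2263 vs cont=14.4055 → 14.4055 [wait]  node(6,2) S=105.8972 payoff=0.0000 vs cont=4.7383 → 4.7383 [wait]  node(6,3) S=125.8700 payoff=0.0000 vs cont=0.6834 → 0.6834 [wait]  node(6,4) S=149.6097 payoff=0.0000 vs cont=0.0000 → 0.0000 [wait]  node(6,5) S=177.8269 payoff=0.0000 vs cont=0.0000 → 0.0000 [wait]  node(6,6) S=211.3659 payoff=0.0000 vs cont=0.0000 → 0.0000 [wait]  ⇒ S*(6)=74.9565
t_5: node(5,0) S=81.7200 payoff=20.6000 vs cont=20.9698 → 20.9698 [wait]  node(5,1) S=97.1328 payoff=5.1872 vs cont=9.6477 → 9.6477 [wait]  node(5,2) S=115.4525 payoff=0.0000 vs cont=2.7453 → 2.7453 [wait]  node(5,3) S=137.2275 payoff=0.0000 vs cont=0.3477 → 0.3477 [wait]  node(5,4) S=163.1092 payoff=0.0000 vs cont=0.0000 → 0.0000 [wait]  node(5,5) S=193.8725 payoff=0.0000 vs cont=0.0000 → 0.0000 [wait]  ⇒ S*(5)=-
t_4: node(4,0) S=89.0937 payoff=13.2263 vs cont=15.3893 → 15.3893 [wait]  node(4,1) S=105.8972 payoff=0.0000 vs cont=6.2520 → 6.2520 [wait]  node(4,2) S=125.8700 payoff=0.0000 vs cont=1.5670 → 1.5670 [wait]  node(4,3) S=149.6097 payoff=0.0000 vs cont=0.1769 → 0.1769 [wait]  node(4,4) S=177.8269 payoff=0.0000 vs cont=0.0000 → 0.0000 [wait]  ⇒ S*(4)=-
t_3: node(3,0) S=97.1328 payoff=5.1872 vs cont=10.8887 → 10.8887 [wait]  node(3,1) S=115.4525 payoff=0.0000 vs cont=3.9477 → 3.9477 [wait]  node(3,2) S=137.2275 payoff=0.0000 vs cont=0.8839 → 0.8839 [wait]  node(3,3) S=163.1092 payoff=0.0000 vs cont=0.0900 → 0.0900 [wait]  ⇒ S*(3)=-
t_2: node(2,0) S=105.8972 payoff=0.0000 vs cont=7.4716 → 7.4716 [wait]  node(2,1) S=125.8700 payoff=0.0000 vs cont=2.4411 → 2.4411 [wait]  node(2,2) S=149.6097 payoff=0.0000 vs cont=0.4938 → 0.4938 [wait]  ⇒ S*(2)=-
t_1: node(1,0) S=115.4525 payoff=0.0000 vs cont=4.9958 → 4.9958 [wait]  node(1,1) S=137.2275 payoff=0.0000 vs cont=1.4836 → 1.4836 [wait]  ⇒ S*(1)=-
t_0: node(0,0) S=125.8700 payoff=0.0000 vs cont=3.2678 → 3.2678 [wait]  ⇒ S*(0)=-

price = 3.2678
boundary = - - - - - - 74.9565 81.7200 89.0937
tree:
3.2678
4.9958 1.4836
7.4716 2.4411 0.4938
10.8887 3.9477 0.8839 0.0900
15.3893 6.2520 1.5670 0.1769 0.0000
20.9698 9.6477 2.7453 0.3477 0.0000 0.0000
27.3635 14.4055 4.7383 0.6834 0.0000 0.0000 0.0000
33.5671 20.6000 8.0211 1.3430 0.0000 0.0000 0.0000 0.0000
39.2574 27.3635 13.2263 2.6394 0.0000 0.0000 0.0000 0.0000 0.0000
44.4767 33.5671 20.6000 5.1872 0.0000 0.0000 0.0000 0.0000 0.0000 0.0000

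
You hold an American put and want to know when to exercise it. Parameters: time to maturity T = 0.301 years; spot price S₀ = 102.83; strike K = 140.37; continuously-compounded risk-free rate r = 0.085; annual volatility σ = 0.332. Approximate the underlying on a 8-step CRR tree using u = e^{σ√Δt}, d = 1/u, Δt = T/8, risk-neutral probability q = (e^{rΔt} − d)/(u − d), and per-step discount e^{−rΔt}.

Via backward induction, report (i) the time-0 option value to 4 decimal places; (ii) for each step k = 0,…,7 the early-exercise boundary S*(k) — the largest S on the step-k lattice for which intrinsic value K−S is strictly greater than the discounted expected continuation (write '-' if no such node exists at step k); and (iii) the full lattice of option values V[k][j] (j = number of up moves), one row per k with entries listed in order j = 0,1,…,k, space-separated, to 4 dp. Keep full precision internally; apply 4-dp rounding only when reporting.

Δt=0.03762, u=1.06652, d=0.93763, q=0.50876, disc=e^(-rΔt)=0.99681
k=8 terminal: V=max(K-S,0) → 78.9406 70.4966 60.8918 49.9668 37.5400 23.4051 7.3271 0.0000 0.0000
k=7: j=0 S=65.5155 intr=74.8545 cont=74.4063 V=74.8545[EX]; j=1 S=74.5212 intr=65.8488 cont=65.4006 V=65.8488[EX]; j=2 S=84.7649 intr=55.6051 cont=55.1569 V=55.6051[EX]; j=3 S=96.4166 intr=43.9534 cont=43.5052 V=43.9534[EX]; j=4 S=109.6700 intr=30.7000 cont=30.2518 V=30.7000[EX]; j=5 S=124.7452 intr=15.6248 cont=15.1766 V=15.6248[EX]; j=6 S=141.8925 intr=0.0000 cont=3.5879 V=3.5879[hold]; j=7 S=161.3970 intr=0.0000 cont=0.0000 V=0.0000[hold]  S*(7)=124.7452
k=6: j=0 S=69.8734 intr=70.4966 cont=70.0484 V=70.4966[EX]; j=1 S=79.4782 intr=60.8918 cont=60.4436 V=60.8918[EX]; j=2 S=90.4032 intr=49.9668 cont=49.5186 V=49.9668[EX]; j=3 S=102.8300 intr=37.5400 cont=37.0918 V=37.5400[EX]; j=4 S=116.9649 intr=23.4051 cont=22.9568 V=23.4051[EX]; j=5 S=133.0429 intr=7.3271 cont=9.4706 V=9.4706[hold]; j=6 S=151.3309 intr=0.0000 cont=1.7569 V=1.7569[hold]  S*(6)=116.9649
k=5: j=0 S=74.5212 intr=65.8488 cont=65.4006 V=65.8488[EX]; j=1 S=84.7649 intr=55.6051 cont=55.1569 V=55.6051[EX]; j=2 S=96.4166 intr=43.9534 cont=43.5052 V=43.9534[EX]; j=3 S=109.6700 intr=30.7000 cont=30.2518 V=30.7000[EX]; j=4 S=124.7452 intr=15.6248 cont=16.2637 V=16.2637[hold]; j=5 S=141.8925 intr=0.0000 cont=5.5285 V=5.5285[hold]  S*(5)=109.6700
k=4: j=0 S=79.4782 intr=60.8918 cont=60.4436 V=60.8918[EX]; j=1 S=90.4032 intr=49.9668 cont=49.5186 V=49.9668[EX]; j=2 S=102.8300 intr=37.5400 cont=37.0918 V=37.5400[EX]; j=3 S=116.9649 intr=23.4051 cont=23.2808 V=23.4051[EX]; j=4 S=133.0429 intr=7.3271 cont=10.7675 V=10.7675[hold]  S*(4)=116.9649
k=3: j=0 S=84.7649 intr=55.6051 cont=55.1569 V=55.6051[EX]; j=1 S=96.4166 intr=43.9534 cont=43.5052 V=43.9534[EX]; j=2 S=109.6700 intr=30.7000 cont=30.2518 V=30.7000[EX]; j=3 S=124.7452 intr=15.6248 cont=16.9214 V=16.9214[hold]  S*(3)=109.6700
k=2: j=0 S=90.4032 intr=49.9668 cont=49.5186 V=49.9668[EX]; j=1 S=102.8300 intr=37.5400 cont=37.0918 V=37.5400[EX]; j=2 S=116.9649 intr=23.4051 cont=23.6144 V=23.6144[hold]  S*(2)=102.8300
k=1: j=0 S=96.4166 intr=43.9534 cont=43.5052 V=43.9534[EX]; j=1 S=109.6700 intr=30.7000 cont=30.3580 V=30.7000[EX]  S*(1)=109.6700
k=0: j=0 S=102.8300 intr=37.5400 cont=37.0918 V=37.5400[EX]  S*(0)=102.8300

price = 37.5400
boundary = 102.8300 109.6700 102.8300 109.6700 116.9649 109.6700 116.9649 124.7452
tree:
37.5400
43.9534 30.7000
49.9668 37.5400 23.6144
55.6051 43.9534 30.7000 16.9214
60.8918 49.9668 37.5400 23.4051 10.7675
65.8488 55.6051 43.9534 30.7000 16.2637 5.5285
70.4966 60.8918 49.9668 37.5400 23.4051 9.4706 1.7569
74.8545 65.8488 55.6051 43.9534 30.7000 15.6248 3.5879 0.0000
78.9406 70.4966 60.8918 49.9668 37.5400 23.4051 7.3271 0.0000 0.0000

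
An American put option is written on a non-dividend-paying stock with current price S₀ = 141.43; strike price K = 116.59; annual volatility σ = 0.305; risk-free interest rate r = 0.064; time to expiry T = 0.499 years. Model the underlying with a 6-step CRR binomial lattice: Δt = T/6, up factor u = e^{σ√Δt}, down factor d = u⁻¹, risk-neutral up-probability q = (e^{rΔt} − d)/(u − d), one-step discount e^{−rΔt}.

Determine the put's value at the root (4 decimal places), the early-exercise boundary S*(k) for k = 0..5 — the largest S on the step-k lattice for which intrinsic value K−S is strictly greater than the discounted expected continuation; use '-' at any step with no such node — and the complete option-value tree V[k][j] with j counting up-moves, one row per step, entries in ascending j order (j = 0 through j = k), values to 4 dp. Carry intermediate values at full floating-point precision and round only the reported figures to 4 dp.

price = 1.9469
boundary = - - - - 99.4817 91.1053
tree:
1.9469
3.4860 0.4787
6.1159 0.9788 0.0000
10.4362 2.0013 0.0000 0.0000
17.1083 4.0921 0.0000 0.0000 0.0000
25.4847 8.3671 0.0000 0.0000 0.0000 0.0000
33.1558 17.1083 0.0000 0.0000 0.0000 0.0000 0.0000

Δt=0.08317  u=1.09194  d=0.91580  q=0.50832  discount=0.99469
step 6 (expiry): payoffs max(K−S,0) = 33.1558 17.1083 0.0000 0.0000 0.0000 0.0000 0.0000
step 5: (k=5,j=0): S=91.1053, (K−S)⁺=25.4847, hold=24.8658 ⇒ V=25.4847 exercise | (k=5,j=1): S=108.6282, (K−S)⁺=7.9618, hold=8.3671 ⇒ V=8.3671 continue | (k=5,j=2): S=129.5215, (K−S)⁺=0.0000, hold=0.0000 ⇒ V=0.0000 continue | (k=5,j=3): S=154.4334, (K−S)⁺=0.0000, hold=0.0000 ⇒ V=0.0000 continue | (k=5,j=4): S=184.1367, (K−S)⁺=0.0000, hold=0.0000 ⇒ V=0.0000 continue | (k=5,j=5): S=219.5531, (K−S)⁺=0.0000, hold=0.0000 ⇒ V=0.0000 continue  boundary S*=91.1053
step 4: (k=4,j=0): S=99.4817, (K−S)⁺=17.1083, hold=16.6943 ⇒ V=17.1083 exercise | (k=4,j=1): S=118.6157, (K−S)⁺=0.0000, hold=4.0921 ⇒ V=4.0921 continue | (k=4,j=2): S=141.4300, (K−S)⁺=0.0000, hold=0.0000 ⇒ V=0.0000 continue | (k=4,j=3): S=168.6323, (K−S)⁺=0.0000, hold=0.0000 ⇒ V=0.0000 continue | (k=4,j=4): S=201.0666, (K−S)⁺=0.0000, hold=0.0000 ⇒ V=0.0000 continue  boundary S*=99.4817
step 3: (k=3,j=0): S=108.6282, (K−S)⁺=7.9618, hold=10.4362 ⇒ V=10.4362 continue | (k=3,j=1): S=129.5215, (K−S)⁺=0.0000, hold=2.0013 ⇒ V=2.0013 continue | (k=3,j=2): S=154.4334, (K−S)⁺=0.0000, hold=0.0000 ⇒ V=0.0000 continue | (k=3,j=3): S=184.1367, (K−S)⁺=0.0000, hold=0.0000 ⇒ V=0.0000 continue  boundary S*=-
step 2: (k=2,j=0): S=118.6157, (K−S)⁺=0.0000, hold=6.1159 ⇒ V=6.1159 continue | (k=2,j=1): S=141.4300, (K−S)⁺=0.0000, hold=0.9788 ⇒ V=0.9788 continue | (k=2,j=2): S=168.6323, (K−S)⁺=0.0000, hold=0.0000 ⇒ V=0.0000 continue  boundary S*=-
step 1: (k=1,j=0): S=129.5215, (K−S)⁺=0.0000, hold=3.4860 ⇒ V=3.4860 continue | (k=1,j=1): S=154.4334, (K−S)⁺=0.0000, hold=0.4787 ⇒ V=0.4787 continue  boundary S*=-
step 0: (k=0,j=0): S=141.4300, (K−S)⁺=0.0000, hold=1.9469 ⇒ V=1.9469 continue  boundary S*=-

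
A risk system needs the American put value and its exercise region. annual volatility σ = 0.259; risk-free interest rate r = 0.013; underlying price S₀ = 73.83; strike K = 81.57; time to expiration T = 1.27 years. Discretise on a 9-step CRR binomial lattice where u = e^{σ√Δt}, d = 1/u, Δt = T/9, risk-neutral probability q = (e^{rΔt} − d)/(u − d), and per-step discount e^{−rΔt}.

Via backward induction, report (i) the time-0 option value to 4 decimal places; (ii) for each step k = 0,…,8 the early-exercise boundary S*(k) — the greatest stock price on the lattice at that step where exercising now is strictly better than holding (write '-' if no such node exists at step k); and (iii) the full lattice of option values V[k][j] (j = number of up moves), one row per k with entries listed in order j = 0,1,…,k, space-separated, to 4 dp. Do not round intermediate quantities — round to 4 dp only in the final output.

price = 12.5524
boundary = - - - 55.1406 50.0286 55.1406 60.7751 66.9852 73.8300
tree:
12.5524
16.6110 8.2923
21.3079 11.6888 4.7188
26.4294 15.9528 7.2074 2.0955
31.5414 20.9729 10.6850 3.5436 0.5665
36.1796 26.4294 15.2611 5.8686 1.0893 0.0137
40.3877 31.5414 20.7949 9.4455 2.0945 0.0266 0.0000
44.2057 36.1796 26.4294 14.5848 4.0266 0.0517 0.0000 0.0000
47.6697 40.3877 31.5414 20.7949 7.7400 0.1006 0.0000 0.0000 0.0000
50.8126 44.2057 36.1796 26.4294 14.5848 0.1958 0.0000 0.0000 0.0000 0.0000

Δt=0.14111  u=1.10218  d=0.90729  q=0.48512  discount=0.99817
step 9 (expiry): payoffs max(K−S,0) = 50.8126 44.2057 36.1796 26.4294 14.5848 0.1958 0.0000 0.0000 0.0000 0.0000
step 8: (k=8,j=0): S=33.9003, (K−S)⁺=47.6697, hold=47.5202 ⇒ V=47.6697 exercise | (k=8,j=1): S=41.1823, (K−S)⁺=40.3877, hold=40.2382 ⇒ V=40.3877 exercise | (k=8,j=2): S=50.0286, (K−S)⁺=31.5414, hold=31.3919 ⇒ V=31.5414 exercise | (k=8,j=3): S=60.7751, (K−S)⁺=20.7949, hold=20.6454 ⇒ V=20.7949 exercise | (k=8,j=4): S=73.8300, (K−S)⁺=7.7400, hold=7.5905 ⇒ V=7.7400 exercise | (k=8,j=5): S=89.6892, (K−S)⁺=0.0000, hold=0.1006 ⇒ V=0.1006 continue | (k=8,j=6): S=108.9551, (K−S)⁺=0.0000, hold=0.0000 ⇒ V=0.0000 continue | (k=8,j=7): S=132.3595, (K−S)⁺=0.0000, hold=0.0000 ⇒ V=0.0000 continue | (k=8,j=8): S=160.7913, (K−S)⁺=0.0000, hold=0.0000 ⇒ V=0.0000 continue  boundary S*=73.8300
step 7: (k=7,j=0): S=37.3643, (K−S)⁺=44.2057, hold=44.0562 ⇒ V=44.2057 exercise | (k=7,j=1): S=45.3904, (K−S)⁺=36.1796, hold=36.0301 ⇒ V=36.1796 exercise | (k=7,j=2): S=55.1406, (K−S)⁺=26.4294, hold=26.2799 ⇒ V=26.4294 exercise | (k=7,j=3): S=66.9852, (K−S)⁺=14.5848, hold=14.4353 ⇒ V=14.5848 exercise | (k=7,j=4): S=81.3742, (K−S)⁺=0.1958, hold=4.0266 ⇒ V=4.0266 continue | (k=7,j=5): S=98.8539, (K−S)⁺=0.0000, hold=0.0517 ⇒ V=0.0517 continue | (k=7,j=6): S=120.0885, (K−S)⁺=0.0000, hold=0.0000 ⇒ V=0.0000 continue | (k=7,j=7): S=145.8844, (K−S)⁺=0.0000, hold=0.0000 ⇒ V=0.0000 continue  boundary S*=66.9852
step 6: (k=6,j=0): S=41.1823, (K−S)⁺=40.3877, hold=40.2382 ⇒ V=40.3877 exercise | (k=6,j=1): S=50.0286, (K−S)⁺=31.5414, hold=31.3919 ⇒ V=31.5414 exercise | (k=6,j=2): S=60.7751, (K−S)⁺=20.7949, hold=20.6454 ⇒ V=20.7949 exercise | (k=6,j=3): S=73.8300, (K−S)⁺=7.7400, hold=9.4455 ⇒ V=9.4455 continue | (k=6,j=4): S=89.6892, (K−S)⁺=0.0000, hold=2.0945 ⇒ V=2.0945 continue | (k=6,j=5): S=108.9551, (K−S)⁺=0.0000, hold=0.0266 ⇒ V=0.0266 continue | (k=6,j=6): S=132.3595, (K−S)⁺=0.0000, hold=0.0000 ⇒ V=0.0000 continue  boundary S*=60.7751
step 5: (k=5,j=0): S=45.3904, (K−S)⁺=36.1796, hold=36.0301 ⇒ V=36.1796 exercise | (k=5,j=1): S=55.1406, (K−S)⁺=26.4294, hold=26.2799 ⇒ V=26.4294 exercise | (k=5,j=2): S=66.9852, (K−S)⁺=14.5848, hold=15.2611 ⇒ V=15.2611 continue | (k=5,j=3): S=81.3742, (K−S)⁺=0.1958, hold=5.8686 ⇒ V=5.8686 continue | (k=5,j=4): S=98.8539, (K−S)⁺=0.0000, hold=1.0893 ⇒ V=1.0893 continue | (k=5,j=5): S=120.0885, (K−S)⁺=0.0000, hold=0.0137 ⇒ V=0.0137 continue  boundary S*=55.1406
step 4: (k=4,j=0): S=50.0286, (K−S)⁺=31.5414, hold=31.3919 ⇒ V=31.5414 exercise | (k=4,j=1): S=60.7751, (K−S)⁺=20.7949, hold=20.9729 ⇒ V=20.9729 continue | (k=4,j=2): S=73.8300, (K−S)⁺=7.7400, hold=10.6850 ⇒ V=10.6850 continue | (k=4,j=3): S=89.6892, (K−S)⁺=0.0000, hold=3.5436 ⇒ V=3.5436 continue | (k=4,j=4): S=108.9551, (K−S)⁺=0.0000, hold=0.5665 ⇒ V=0.5665 continue  boundary S*=50.0286
step 3: (k=3,j=0): S=55.1406, (K−S)⁺=26.4294, hold=26.3661 ⇒ V=26.4294 exercise | (k=3,j=1): S=66.9852, (K−S)⁺=14.5848, hold=15.9528 ⇒ V=15.9528 continue | (k=3,j=2): S=81.3742, (K−S)⁺=0.1958, hold=7.2074 ⇒ V=7.2074 continue | (k=3,j=3): S=98.8539, (K−S)⁺=0.0000, hold=2.0955 ⇒ V=2.0955 continue  boundary S*=55.1406
step 2: (k=2,j=0): S=60.7751, (K−S)⁺=20.7949, hold=21.3079 ⇒ V=21.3079 continue | (k=2,j=1): S=73.8300, (K−S)⁺=7.7400, hold=11.6888 ⇒ V=11.6888 continue | (k=2,j=2): S=89.6892, (K−S)⁺=0.0000, hold=4.7188 ⇒ V=4.7188 continue  boundary S*=-
step 1: (k=1,j=0): S=66.9852, (K−S)⁺=14.5848, hold=16.6110 ⇒ V=16.6110 continue | (k=1,j=1): S=81.3742, (K−S)⁺=0.1958, hold=8.2923 ⇒ V=8.2923 continue  boundary S*=-
step 0: (k=0,j=0): S=73.8300, (K−S)⁺=7.7400, hold=12.5524 ⇒ V=12.5524 continue  boundary S*=-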